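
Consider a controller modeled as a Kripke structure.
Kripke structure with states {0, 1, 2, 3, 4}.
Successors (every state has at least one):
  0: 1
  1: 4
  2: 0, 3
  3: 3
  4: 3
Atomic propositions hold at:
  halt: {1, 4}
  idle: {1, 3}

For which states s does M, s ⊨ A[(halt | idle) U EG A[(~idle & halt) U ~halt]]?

{1, 2, 3, 4}

Sat(halt | idle) = {1, 3, 4}
Sat(~idle) = {0, 2, 4}
Sat(~idle & halt) = {4}
Sat(~halt) = {0, 2, 3}
A[(~idle & halt) U ~halt]: least fixpoint, start Z0 = Sat(~halt) = {0, 2, 3}, add states in Sat(~idle & halt) with every successor in Z. Z1 = {0, 2, 3, 4}; fixed.
Sat(A[(~idle & halt) U ~halt]) = {0, 2, 3, 4}
EG A[(~idle & halt) U ~halt]: greatest fixpoint, start Z0 = {0, 2, 3, 4}, keep only states in Sat with some successor in Z. Z1 = {2, 3, 4}; fixed.
Sat(EG A[(~idle & halt) U ~halt]) = {2, 3, 4}
A[(halt | idle) U EG A[(~idle & halt) U ~halt]]: least fixpoint, start Z0 = Sat(EG A[(~idle & halt) U ~halt]) = {2, 3, 4}, add states in Sat(halt | idle) with every successor in Z. Z1 = {1, 2, 3, 4}; fixed.
Sat(A[(halt | idle) U EG A[(~idle & halt) U ~halt]]) = {1, 2, 3, 4}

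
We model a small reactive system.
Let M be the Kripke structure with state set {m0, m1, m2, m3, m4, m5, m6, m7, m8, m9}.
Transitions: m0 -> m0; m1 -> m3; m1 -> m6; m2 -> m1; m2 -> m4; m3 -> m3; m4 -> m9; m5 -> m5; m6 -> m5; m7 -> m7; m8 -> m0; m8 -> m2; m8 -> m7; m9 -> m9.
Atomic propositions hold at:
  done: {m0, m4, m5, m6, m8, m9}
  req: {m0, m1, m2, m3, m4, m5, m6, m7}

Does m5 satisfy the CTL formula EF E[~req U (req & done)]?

Sat(~req) = {m8, m9}
Sat(req & done) = {m0, m4, m5, m6}
E[~req U (req & done)]: least fixpoint, start Z0 = Sat((req & done)) = {m0, m4, m5, m6}, add states in Sat(~req) with some successor in Z. Z1 = {m0, m4, m5, m6, m8}; fixed.
Sat(E[~req U (req & done)]) = {m0, m4, m5, m6, m8}
EF E[~req U (req & done)]: least fixpoint, start Z0 = {m0, m4, m5, m6, m8}, add states with some successor in Z. Z1 = {m0, m1, m2, m4, m5, m6, m8}; fixed.
Sat(EF E[~req U (req & done)]) = {m0, m1, m2, m4, m5, m6, m8}
m5 ∈ Sat(EF E[~req U (req & done)]) = {m0, m1, m2, m4, m5, m6, m8}, so the formula holds at m5.

Yes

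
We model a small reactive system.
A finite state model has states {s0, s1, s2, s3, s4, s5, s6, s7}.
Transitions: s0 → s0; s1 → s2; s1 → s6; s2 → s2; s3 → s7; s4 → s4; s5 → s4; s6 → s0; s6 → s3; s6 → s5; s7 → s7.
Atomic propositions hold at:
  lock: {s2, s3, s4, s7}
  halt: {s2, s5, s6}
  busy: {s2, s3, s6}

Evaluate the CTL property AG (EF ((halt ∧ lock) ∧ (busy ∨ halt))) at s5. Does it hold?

No

Sat(halt ∧ lock) = {s2}
Sat(busy ∨ halt) = {s2, s3, s5, s6}
Sat((halt ∧ lock) ∧ (busy ∨ halt)) = {s2}
EF ((halt ∧ lock) ∧ (busy ∨ halt)): least fixpoint, start Z0 = {s2}, add states with some successor in Z. Z1 = {s1, s2}; fixed.
Sat(EF ((halt ∧ lock) ∧ (busy ∨ halt))) = {s1, s2}
AG (EF ((halt ∧ lock) ∧ (busy ∨ halt))): greatest fixpoint, start Z0 = {s1, s2}, keep only states in Sat with every successor in Z. Z1 = {s2}; fixed.
Sat(AG (EF ((halt ∧ lock) ∧ (busy ∨ halt)))) = {s2}
s5 ∉ Sat(AG (EF ((halt ∧ lock) ∧ (busy ∨ halt)))) = {s2}, so the formula does not hold at s5.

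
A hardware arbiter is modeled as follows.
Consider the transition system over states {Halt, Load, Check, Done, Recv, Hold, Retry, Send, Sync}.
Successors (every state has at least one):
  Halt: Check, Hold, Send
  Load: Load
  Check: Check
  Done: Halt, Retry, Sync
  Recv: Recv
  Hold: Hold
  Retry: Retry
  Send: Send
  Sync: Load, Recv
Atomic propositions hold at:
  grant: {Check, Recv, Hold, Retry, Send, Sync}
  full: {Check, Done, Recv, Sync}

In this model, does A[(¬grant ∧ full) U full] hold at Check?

Sat(¬grant) = {Halt, Load, Done}
Sat(¬grant ∧ full) = {Done}
A[(¬grant ∧ full) U full]: least fixpoint, start Z0 = Sat(full) = {Check, Done, Recv, Sync}, add states in Sat(¬grant ∧ full) with every successor in Z. Already a fixed point.
Sat(A[(¬grant ∧ full) U full]) = {Check, Done, Recv, Sync}
Check ∈ Sat(A[(¬grant ∧ full) U full]) = {Check, Done, Recv, Sync}, so the formula holds at Check.

Yes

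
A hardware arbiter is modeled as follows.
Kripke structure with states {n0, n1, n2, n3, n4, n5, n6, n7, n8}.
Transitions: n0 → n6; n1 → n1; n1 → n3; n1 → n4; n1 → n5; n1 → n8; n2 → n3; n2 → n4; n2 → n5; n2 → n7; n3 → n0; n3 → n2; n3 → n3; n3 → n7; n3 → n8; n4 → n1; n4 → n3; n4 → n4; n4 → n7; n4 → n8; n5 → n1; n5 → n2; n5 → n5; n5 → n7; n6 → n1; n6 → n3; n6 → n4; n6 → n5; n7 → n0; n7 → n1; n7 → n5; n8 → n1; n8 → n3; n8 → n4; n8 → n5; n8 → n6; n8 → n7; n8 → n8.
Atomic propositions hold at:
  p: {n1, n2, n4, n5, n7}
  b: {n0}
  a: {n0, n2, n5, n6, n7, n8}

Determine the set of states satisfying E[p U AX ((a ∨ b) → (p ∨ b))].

Sat(a ∨ b) = {n0, n2, n5, n6, n7, n8}
Sat(p ∨ b) = {n0, n1, n2, n4, n5, n7}
Sat((a ∨ b) → (p ∨ b)) = {n0, n1, n2, n3, n4, n5, n7}
Sat(AX ((a ∨ b) → (p ∨ b))) = {s : every successor in {n0, n1, n2, n3, n4, n5, n7}} = {n2, n5, n6, n7}
E[p U AX ((a ∨ b) → (p ∨ b))]: least fixpoint, start Z0 = Sat(AX ((a ∨ b) → (p ∨ b))) = {n2, n5, n6, n7}, add states in Sat(p) with some successor in Z. Z1 = {n1, n2, n4, n5, n6, n7}; fixed.
Sat(E[p U AX ((a ∨ b) → (p ∨ b))]) = {n1, n2, n4, n5, n6, n7}

{n1, n2, n4, n5, n6, n7}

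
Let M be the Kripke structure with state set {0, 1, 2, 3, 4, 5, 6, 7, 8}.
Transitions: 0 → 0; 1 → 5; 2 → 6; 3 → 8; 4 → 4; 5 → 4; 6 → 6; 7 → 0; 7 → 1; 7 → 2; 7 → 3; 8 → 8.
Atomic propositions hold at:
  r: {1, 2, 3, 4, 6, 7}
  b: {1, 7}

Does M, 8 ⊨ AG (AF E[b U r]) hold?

No

E[b U r]: least fixpoint, start Z0 = Sat(r) = {1, 2, 3, 4, 6, 7}, add states in Sat(b) with some successor in Z. Already a fixed point.
Sat(E[b U r]) = {1, 2, 3, 4, 6, 7}
AF E[b U r]: least fixpoint, start Z0 = {1, 2, 3, 4, 6, 7}, add states with every successor in Z. Z1 = {1, 2, 3, 4, 5, 6, 7}; fixed.
Sat(AF E[b U r]) = {1, 2, 3, 4, 5, 6, 7}
AG (AF E[b U r]): greatest fixpoint, start Z0 = {1, 2, 3, 4, 5, 6, 7}, keep only states in Sat with every successor in Z. Z1 = {1, 2, 4, 5, 6}; fixed.
Sat(AG (AF E[b U r])) = {1, 2, 4, 5, 6}
8 ∉ Sat(AG (AF E[b U r])) = {1, 2, 4, 5, 6}, so the formula does not hold at 8.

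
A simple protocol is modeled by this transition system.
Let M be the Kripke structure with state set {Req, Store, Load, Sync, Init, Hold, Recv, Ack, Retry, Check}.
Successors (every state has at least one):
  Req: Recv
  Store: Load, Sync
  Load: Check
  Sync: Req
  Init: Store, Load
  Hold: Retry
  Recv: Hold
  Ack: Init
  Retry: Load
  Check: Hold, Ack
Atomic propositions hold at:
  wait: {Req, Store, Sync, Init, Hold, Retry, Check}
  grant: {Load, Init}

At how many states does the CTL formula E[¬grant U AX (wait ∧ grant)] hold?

2

Sat(¬grant) = {Req, Store, Sync, Hold, Recv, Ack, Retry, Check}
Sat(wait ∧ grant) = {Init}
Sat(AX (wait ∧ grant)) = {s : every successor in {Init}} = {Ack}
E[¬grant U AX (wait ∧ grant)]: least fixpoint, start Z0 = Sat(AX (wait ∧ grant)) = {Ack}, add states in Sat(¬grant) with some successor in Z. Z1 = {Ack, Check}; fixed.
Sat(E[¬grant U AX (wait ∧ grant)]) = {Ack, Check}
|Sat(E[¬grant U AX (wait ∧ grant)])| = |{Ack, Check}| = 2.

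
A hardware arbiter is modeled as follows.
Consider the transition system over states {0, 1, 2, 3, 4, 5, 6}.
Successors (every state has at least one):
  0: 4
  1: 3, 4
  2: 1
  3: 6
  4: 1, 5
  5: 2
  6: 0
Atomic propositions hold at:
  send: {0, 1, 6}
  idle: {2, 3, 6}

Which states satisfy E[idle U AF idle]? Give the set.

AF idle: least fixpoint, start Z0 = {2, 3, 6}, add states with every successor in Z. Z1 = {2, 3, 5, 6}; fixed.
Sat(AF idle) = {2, 3, 5, 6}
E[idle U AF idle]: least fixpoint, start Z0 = Sat(AF idle) = {2, 3, 5, 6}, add states in Sat(idle) with some successor in Z. Already a fixed point.
Sat(E[idle U AF idle]) = {2, 3, 5, 6}

{2, 3, 5, 6}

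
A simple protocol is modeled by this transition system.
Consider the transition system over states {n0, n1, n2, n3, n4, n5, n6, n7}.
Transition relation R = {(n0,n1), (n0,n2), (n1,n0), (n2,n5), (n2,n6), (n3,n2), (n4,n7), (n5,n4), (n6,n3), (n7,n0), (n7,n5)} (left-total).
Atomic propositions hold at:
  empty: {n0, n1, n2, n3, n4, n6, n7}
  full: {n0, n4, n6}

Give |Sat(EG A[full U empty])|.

A[full U empty]: least fixpoint, start Z0 = Sat(empty) = {n0, n1, n2, n3, n4, n6, n7}, add states in Sat(full) with every successor in Z. Already a fixed point.
Sat(A[full U empty]) = {n0, n1, n2, n3, n4, n6, n7}
EG A[full U empty]: greatest fixpoint, start Z0 = {n0, n1, n2, n3, n4, n6, n7}, keep only states in Sat with some successor in Z. Already a fixed point.
Sat(EG A[full U empty]) = {n0, n1, n2, n3, n4, n6, n7}
|Sat(EG A[full U empty])| = |{n0, n1, n2, n3, n4, n6, n7}| = 7.

7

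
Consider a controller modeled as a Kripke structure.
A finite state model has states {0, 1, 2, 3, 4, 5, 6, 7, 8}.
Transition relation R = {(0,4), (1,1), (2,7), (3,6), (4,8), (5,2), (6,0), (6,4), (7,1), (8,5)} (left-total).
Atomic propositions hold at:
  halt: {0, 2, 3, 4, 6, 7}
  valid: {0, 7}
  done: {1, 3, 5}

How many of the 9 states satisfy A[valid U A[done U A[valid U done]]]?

4

A[valid U done]: least fixpoint, start Z0 = Sat(done) = {1, 3, 5}, add states in Sat(valid) with every successor in Z. Z1 = {1, 3, 5, 7}; fixed.
Sat(A[valid U done]) = {1, 3, 5, 7}
A[done U A[valid U done]]: least fixpoint, start Z0 = Sat(A[valid U done]) = {1, 3, 5, 7}, add states in Sat(done) with every successor in Z. Already a fixed point.
Sat(A[done U A[valid U done]]) = {1, 3, 5, 7}
A[valid U A[done U A[valid U done]]]: least fixpoint, start Z0 = Sat(A[done U A[valid U done]]) = {1, 3, 5, 7}, add states in Sat(valid) with every successor in Z. Already a fixed point.
Sat(A[valid U A[done U A[valid U done]]]) = {1, 3, 5, 7}
|Sat(A[valid U A[done U A[valid U done]]])| = |{1, 3, 5, 7}| = 4.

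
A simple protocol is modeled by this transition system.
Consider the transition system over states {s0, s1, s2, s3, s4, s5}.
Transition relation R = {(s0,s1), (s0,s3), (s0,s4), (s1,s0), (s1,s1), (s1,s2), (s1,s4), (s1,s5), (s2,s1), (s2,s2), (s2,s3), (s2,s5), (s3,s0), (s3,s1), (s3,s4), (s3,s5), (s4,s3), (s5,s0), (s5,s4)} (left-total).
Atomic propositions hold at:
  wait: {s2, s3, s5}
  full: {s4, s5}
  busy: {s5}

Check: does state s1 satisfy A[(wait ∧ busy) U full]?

Sat(wait ∧ busy) = {s5}
A[(wait ∧ busy) U full]: least fixpoint, start Z0 = Sat(full) = {s4, s5}, add states in Sat(wait ∧ busy) with every successor in Z. Already a fixed point.
Sat(A[(wait ∧ busy) U full]) = {s4, s5}
s1 ∉ Sat(A[(wait ∧ busy) U full]) = {s4, s5}, so the formula does not hold at s1.

No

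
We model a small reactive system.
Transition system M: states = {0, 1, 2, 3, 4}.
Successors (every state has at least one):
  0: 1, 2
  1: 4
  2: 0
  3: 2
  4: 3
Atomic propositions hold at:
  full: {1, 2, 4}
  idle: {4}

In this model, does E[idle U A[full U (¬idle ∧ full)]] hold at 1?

Yes

Sat(¬idle) = {0, 1, 2, 3}
Sat(¬idle ∧ full) = {1, 2}
A[full U (¬idle ∧ full)]: least fixpoint, start Z0 = Sat((¬idle ∧ full)) = {1, 2}, add states in Sat(full) with every successor in Z. Already a fixed point.
Sat(A[full U (¬idle ∧ full)]) = {1, 2}
E[idle U A[full U (¬idle ∧ full)]]: least fixpoint, start Z0 = Sat(A[full U (¬idle ∧ full)]) = {1, 2}, add states in Sat(idle) with some successor in Z. Already a fixed point.
Sat(E[idle U A[full U (¬idle ∧ full)]]) = {1, 2}
1 ∈ Sat(E[idle U A[full U (¬idle ∧ full)]]) = {1, 2}, so the formula holds at 1.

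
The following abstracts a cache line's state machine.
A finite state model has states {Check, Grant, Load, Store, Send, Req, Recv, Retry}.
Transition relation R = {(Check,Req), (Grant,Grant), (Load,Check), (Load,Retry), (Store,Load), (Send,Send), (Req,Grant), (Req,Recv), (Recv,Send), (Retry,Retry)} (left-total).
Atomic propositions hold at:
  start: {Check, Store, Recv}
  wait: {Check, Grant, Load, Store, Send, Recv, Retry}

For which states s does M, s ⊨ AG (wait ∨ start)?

Sat(wait ∨ start) = {Check, Grant, Load, Store, Send, Recv, Retry}
AG (wait ∨ start): greatest fixpoint, start Z0 = {Check, Grant, Load, Store, Send, Recv, Retry}, keep only states in Sat with every successor in Z. Z1 = {Grant, Load, Store, Send, Recv, Retry}; Z2 = {Grant, Store, Send, Recv, Retry}; Z3 = {Grant, Send, Recv, Retry}; fixed.
Sat(AG (wait ∨ start)) = {Grant, Send, Recv, Retry}

{Grant, Send, Recv, Retry}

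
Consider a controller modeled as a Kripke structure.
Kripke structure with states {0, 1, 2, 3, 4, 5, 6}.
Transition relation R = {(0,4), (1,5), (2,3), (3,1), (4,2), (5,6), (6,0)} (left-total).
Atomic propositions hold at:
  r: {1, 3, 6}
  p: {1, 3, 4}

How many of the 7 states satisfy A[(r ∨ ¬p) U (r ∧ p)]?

3

Sat(¬p) = {0, 2, 5, 6}
Sat(r ∨ ¬p) = {0, 1, 2, 3, 5, 6}
Sat(r ∧ p) = {1, 3}
A[(r ∨ ¬p) U (r ∧ p)]: least fixpoint, start Z0 = Sat((r ∧ p)) = {1, 3}, add states in Sat(r ∨ ¬p) with every successor in Z. Z1 = {1, 2, 3}; fixed.
Sat(A[(r ∨ ¬p) U (r ∧ p)]) = {1, 2, 3}
|Sat(A[(r ∨ ¬p) U (r ∧ p)])| = |{1, 2, 3}| = 3.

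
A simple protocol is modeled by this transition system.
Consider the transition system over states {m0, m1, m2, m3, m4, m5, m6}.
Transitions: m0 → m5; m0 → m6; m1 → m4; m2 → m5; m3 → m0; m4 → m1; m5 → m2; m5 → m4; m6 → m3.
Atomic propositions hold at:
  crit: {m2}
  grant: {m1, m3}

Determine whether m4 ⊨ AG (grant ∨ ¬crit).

Yes

Sat(¬crit) = {m0, m1, m3, m4, m5, m6}
Sat(grant ∨ ¬crit) = {m0, m1, m3, m4, m5, m6}
AG (grant ∨ ¬crit): greatest fixpoint, start Z0 = {m0, m1, m3, m4, m5, m6}, keep only states in Sat with every successor in Z. Z1 = {m0, m1, m3, m4, m6}; Z2 = {m1, m3, m4, m6}; Z3 = {m1, m4, m6}; Z4 = {m1, m4}; fixed.
Sat(AG (grant ∨ ¬crit)) = {m1, m4}
m4 ∈ Sat(AG (grant ∨ ¬crit)) = {m1, m4}, so the formula holds at m4.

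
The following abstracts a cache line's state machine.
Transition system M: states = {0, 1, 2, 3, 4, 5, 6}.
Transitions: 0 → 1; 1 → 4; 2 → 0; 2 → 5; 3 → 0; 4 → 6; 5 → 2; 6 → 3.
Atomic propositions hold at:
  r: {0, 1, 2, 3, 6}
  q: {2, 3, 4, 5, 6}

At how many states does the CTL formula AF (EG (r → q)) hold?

Sat(r → q) = {2, 3, 4, 5, 6}
EG (r → q): greatest fixpoint, start Z0 = {2, 3, 4, 5, 6}, keep only states in Sat with some successor in Z. Z1 = {2, 4, 5, 6}; Z2 = {2, 4, 5}; Z3 = {2, 5}; fixed.
Sat(EG (r → q)) = {2, 5}
AF (EG (r → q)): least fixpoint, start Z0 = {2, 5}, add states with every successor in Z. Already a fixed point.
Sat(AF (EG (r → q))) = {2, 5}
|Sat(AF (EG (r → q)))| = |{2, 5}| = 2.

2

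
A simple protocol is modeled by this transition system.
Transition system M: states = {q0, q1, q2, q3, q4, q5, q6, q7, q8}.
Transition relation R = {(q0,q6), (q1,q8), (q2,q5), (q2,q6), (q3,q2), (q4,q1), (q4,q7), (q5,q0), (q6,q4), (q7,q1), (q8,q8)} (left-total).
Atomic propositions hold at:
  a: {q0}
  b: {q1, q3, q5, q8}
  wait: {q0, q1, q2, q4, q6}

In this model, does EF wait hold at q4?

EF wait: least fixpoint, start Z0 = {q0, q1, q2, q4, q6}, add states with some successor in Z. Z1 = {q0, q1, q2, q3, q4, q5, q6, q7}; fixed.
Sat(EF wait) = {q0, q1, q2, q3, q4, q5, q6, q7}
q4 ∈ Sat(EF wait) = {q0, q1, q2, q3, q4, q5, q6, q7}, so the formula holds at q4.

Yes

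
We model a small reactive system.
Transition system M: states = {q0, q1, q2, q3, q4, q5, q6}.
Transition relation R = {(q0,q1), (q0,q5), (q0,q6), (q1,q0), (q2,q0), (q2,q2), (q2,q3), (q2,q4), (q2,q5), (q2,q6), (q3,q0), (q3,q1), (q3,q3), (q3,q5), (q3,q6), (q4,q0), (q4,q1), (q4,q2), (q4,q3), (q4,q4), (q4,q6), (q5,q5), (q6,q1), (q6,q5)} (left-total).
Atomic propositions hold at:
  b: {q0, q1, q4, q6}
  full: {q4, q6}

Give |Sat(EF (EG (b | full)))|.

6

Sat(b | full) = {q0, q1, q4, q6}
EG (b | full): greatest fixpoint, start Z0 = {q0, q1, q4, q6}, keep only states in Sat with some successor in Z. Already a fixed point.
Sat(EG (b | full)) = {q0, q1, q4, q6}
EF (EG (b | full)): least fixpoint, start Z0 = {q0, q1, q4, q6}, add states with some successor in Z. Z1 = {q0, q1, q2, q3, q4, q6}; fixed.
Sat(EF (EG (b | full))) = {q0, q1, q2, q3, q4, q6}
|Sat(EF (EG (b | full)))| = |{q0, q1, q2, q3, q4, q6}| = 6.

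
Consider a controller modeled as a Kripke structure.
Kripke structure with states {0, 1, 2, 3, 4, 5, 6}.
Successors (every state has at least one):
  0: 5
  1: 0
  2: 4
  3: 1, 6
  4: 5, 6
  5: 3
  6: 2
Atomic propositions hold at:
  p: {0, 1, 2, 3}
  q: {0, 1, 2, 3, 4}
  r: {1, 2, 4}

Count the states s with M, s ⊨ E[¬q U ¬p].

3

Sat(¬q) = {5, 6}
Sat(¬p) = {4, 5, 6}
E[¬q U ¬p]: least fixpoint, start Z0 = Sat(¬p) = {4, 5, 6}, add states in Sat(¬q) with some successor in Z. Already a fixed point.
Sat(E[¬q U ¬p]) = {4, 5, 6}
|Sat(E[¬q U ¬p])| = |{4, 5, 6}| = 3.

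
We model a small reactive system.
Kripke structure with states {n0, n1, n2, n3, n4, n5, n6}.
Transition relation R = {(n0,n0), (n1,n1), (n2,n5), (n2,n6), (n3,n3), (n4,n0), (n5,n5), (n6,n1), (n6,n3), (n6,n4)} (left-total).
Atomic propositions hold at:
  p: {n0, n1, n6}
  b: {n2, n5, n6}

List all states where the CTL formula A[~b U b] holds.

Sat(~b) = {n0, n1, n3, n4}
A[~b U b]: least fixpoint, start Z0 = Sat(b) = {n2, n5, n6}, add states in Sat(~b) with every successor in Z. Already a fixed point.
Sat(A[~b U b]) = {n2, n5, n6}

{n2, n5, n6}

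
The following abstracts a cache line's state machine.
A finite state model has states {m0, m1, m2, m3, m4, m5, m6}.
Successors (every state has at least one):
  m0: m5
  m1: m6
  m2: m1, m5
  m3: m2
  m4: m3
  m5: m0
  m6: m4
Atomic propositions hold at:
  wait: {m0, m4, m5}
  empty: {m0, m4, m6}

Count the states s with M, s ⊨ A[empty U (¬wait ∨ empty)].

6

Sat(¬wait) = {m1, m2, m3, m6}
Sat(¬wait ∨ empty) = {m0, m1, m2, m3, m4, m6}
A[empty U (¬wait ∨ empty)]: least fixpoint, start Z0 = Sat((¬wait ∨ empty)) = {m0, m1, m2, m3, m4, m6}, add states in Sat(empty) with every successor in Z. Already a fixed point.
Sat(A[empty U (¬wait ∨ empty)]) = {m0, m1, m2, m3, m4, m6}
|Sat(A[empty U (¬wait ∨ empty)])| = |{m0, m1, m2, m3, m4, m6}| = 6.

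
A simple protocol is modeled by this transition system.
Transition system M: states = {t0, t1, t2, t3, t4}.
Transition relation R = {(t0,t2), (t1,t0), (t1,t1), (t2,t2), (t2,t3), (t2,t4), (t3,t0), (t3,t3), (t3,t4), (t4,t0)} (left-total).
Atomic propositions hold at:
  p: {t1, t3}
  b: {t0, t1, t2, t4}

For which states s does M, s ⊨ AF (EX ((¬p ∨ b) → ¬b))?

{t0, t2, t3, t4}

Sat(¬p) = {t0, t2, t4}
Sat(¬p ∨ b) = {t0, t1, t2, t4}
Sat(¬b) = {t3}
Sat((¬p ∨ b) → ¬b) = {t3}
Sat(EX ((¬p ∨ b) → ¬b)) = {s : some successor in {t3}} = {t2, t3}
AF (EX ((¬p ∨ b) → ¬b)): least fixpoint, start Z0 = {t2, t3}, add states with every successor in Z. Z1 = {t0, t2, t3}; Z2 = {t0, t2, t3, t4}; fixed.
Sat(AF (EX ((¬p ∨ b) → ¬b))) = {t0, t2, t3, t4}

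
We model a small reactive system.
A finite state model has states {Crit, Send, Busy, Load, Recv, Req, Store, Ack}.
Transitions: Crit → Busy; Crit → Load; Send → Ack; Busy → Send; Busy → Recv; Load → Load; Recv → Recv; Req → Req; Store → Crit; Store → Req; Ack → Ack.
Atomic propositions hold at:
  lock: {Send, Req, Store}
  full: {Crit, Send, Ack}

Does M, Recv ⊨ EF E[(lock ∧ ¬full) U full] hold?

Sat(¬full) = {Busy, Load, Recv, Req, Store}
Sat(lock ∧ ¬full) = {Req, Store}
E[(lock ∧ ¬full) U full]: least fixpoint, start Z0 = Sat(full) = {Crit, Send, Ack}, add states in Sat(lock ∧ ¬full) with some successor in Z. Z1 = {Crit, Send, Store, Ack}; fixed.
Sat(E[(lock ∧ ¬full) U full]) = {Crit, Send, Store, Ack}
EF E[(lock ∧ ¬full) U full]: least fixpoint, start Z0 = {Crit, Send, Store, Ack}, add states with some successor in Z. Z1 = {Crit, Send, Busy, Store, Ack}; fixed.
Sat(EF E[(lock ∧ ¬full) U full]) = {Crit, Send, Busy, Store, Ack}
Recv ∉ Sat(EF E[(lock ∧ ¬full) U full]) = {Crit, Send, Busy, Store, Ack}, so the formula does not hold at Recv.

No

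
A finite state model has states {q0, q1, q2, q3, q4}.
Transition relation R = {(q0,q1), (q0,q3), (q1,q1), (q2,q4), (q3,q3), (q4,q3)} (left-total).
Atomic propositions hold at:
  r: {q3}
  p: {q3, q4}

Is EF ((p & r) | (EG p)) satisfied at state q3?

Sat(p & r) = {q3}
EG p: greatest fixpoint, start Z0 = {q3, q4}, keep only states in Sat with some successor in Z. Already a fixed point.
Sat(EG p) = {q3, q4}
Sat((p & r) | (EG p)) = {q3, q4}
EF ((p & r) | (EG p)): least fixpoint, start Z0 = {q3, q4}, add states with some successor in Z. Z1 = {q0, q2, q3, q4}; fixed.
Sat(EF ((p & r) | (EG p))) = {q0, q2, q3, q4}
q3 ∈ Sat(EF ((p & r) | (EG p))) = {q0, q2, q3, q4}, so the formula holds at q3.

Yes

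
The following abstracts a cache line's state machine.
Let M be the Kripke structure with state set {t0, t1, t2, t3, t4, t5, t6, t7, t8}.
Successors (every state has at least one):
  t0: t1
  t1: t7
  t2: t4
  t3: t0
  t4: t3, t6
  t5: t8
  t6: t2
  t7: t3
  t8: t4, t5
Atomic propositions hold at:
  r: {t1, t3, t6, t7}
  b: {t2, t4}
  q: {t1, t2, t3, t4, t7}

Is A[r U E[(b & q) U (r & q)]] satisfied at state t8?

Sat(b & q) = {t2, t4}
Sat(r & q) = {t1, t3, t7}
E[(b & q) U (r & q)]: least fixpoint, start Z0 = Sat((r & q)) = {t1, t3, t7}, add states in Sat(b & q) with some successor in Z. Z1 = {t1, t3, t4, t7}; Z2 = {t1, t2, t3, t4, t7}; fixed.
Sat(E[(b & q) U (r & q)]) = {t1, t2, t3, t4, t7}
A[r U E[(b & q) U (r & q)]]: least fixpoint, start Z0 = Sat(E[(b & q) U (r & q)]) = {t1, t2, t3, t4, t7}, add states in Sat(r) with every successor in Z. Z1 = {t1, t2, t3, t4, t6, t7}; fixed.
Sat(A[r U E[(b & q) U (r & q)]]) = {t1, t2, t3, t4, t6, t7}
t8 ∉ Sat(A[r U E[(b & q) U (r & q)]]) = {t1, t2, t3, t4, t6, t7}, so the formula does not hold at t8.

No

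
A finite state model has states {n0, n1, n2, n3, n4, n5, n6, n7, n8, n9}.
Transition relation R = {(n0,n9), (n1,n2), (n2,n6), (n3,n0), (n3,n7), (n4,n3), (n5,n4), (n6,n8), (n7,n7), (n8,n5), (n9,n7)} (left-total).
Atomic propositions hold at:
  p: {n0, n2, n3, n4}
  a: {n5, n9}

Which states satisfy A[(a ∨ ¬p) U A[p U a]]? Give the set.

Sat(¬p) = {n1, n5, n6, n7, n8, n9}
Sat(a ∨ ¬p) = {n1, n5, n6, n7, n8, n9}
A[p U a]: least fixpoint, start Z0 = Sat(a) = {n5, n9}, add states in Sat(p) with every successor in Z. Z1 = {n0, n5, n9}; fixed.
Sat(A[p U a]) = {n0, n5, n9}
A[(a ∨ ¬p) U A[p U a]]: least fixpoint, start Z0 = Sat(A[p U a]) = {n0, n5, n9}, add states in Sat(a ∨ ¬p) with every successor in Z. Z1 = {n0, n5, n8, n9}; Z2 = {n0, n5, n6, n8, n9}; fixed.
Sat(A[(a ∨ ¬p) U A[p U a]]) = {n0, n5, n6, n8, n9}

{n0, n5, n6, n8, n9}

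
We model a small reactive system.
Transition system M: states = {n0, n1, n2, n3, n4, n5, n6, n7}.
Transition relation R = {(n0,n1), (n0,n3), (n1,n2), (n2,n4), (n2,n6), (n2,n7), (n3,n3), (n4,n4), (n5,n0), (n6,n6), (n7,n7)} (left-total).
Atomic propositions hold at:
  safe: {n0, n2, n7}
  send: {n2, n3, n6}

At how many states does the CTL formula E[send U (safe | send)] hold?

5

Sat(safe | send) = {n0, n2, n3, n6, n7}
E[send U (safe | send)]: least fixpoint, start Z0 = Sat((safe | send)) = {n0, n2, n3, n6, n7}, add states in Sat(send) with some successor in Z. Already a fixed point.
Sat(E[send U (safe | send)]) = {n0, n2, n3, n6, n7}
|Sat(E[send U (safe | send)])| = |{n0, n2, n3, n6, n7}| = 5.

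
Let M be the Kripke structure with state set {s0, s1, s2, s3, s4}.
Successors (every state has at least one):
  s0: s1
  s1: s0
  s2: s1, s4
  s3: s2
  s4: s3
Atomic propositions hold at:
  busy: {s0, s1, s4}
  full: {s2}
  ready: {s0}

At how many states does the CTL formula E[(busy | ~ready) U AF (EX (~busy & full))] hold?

Sat(~ready) = {s1, s2, s3, s4}
Sat(busy | ~ready) = {s0, s1, s2, s3, s4}
Sat(~busy) = {s2, s3}
Sat(~busy & full) = {s2}
Sat(EX (~busy & full)) = {s : some successor in {s2}} = {s3}
AF (EX (~busy & full)): least fixpoint, start Z0 = {s3}, add states with every successor in Z. Z1 = {s3, s4}; fixed.
Sat(AF (EX (~busy & full))) = {s3, s4}
E[(busy | ~ready) U AF (EX (~busy & full))]: least fixpoint, start Z0 = Sat(AF (EX (~busy & full))) = {s3, s4}, add states in Sat(busy | ~ready) with some successor in Z. Z1 = {s2, s3, s4}; fixed.
Sat(E[(busy | ~ready) U AF (EX (~busy & full))]) = {s2, s3, s4}
|Sat(E[(busy | ~ready) U AF (EX (~busy & full))])| = |{s2, s3, s4}| = 3.

3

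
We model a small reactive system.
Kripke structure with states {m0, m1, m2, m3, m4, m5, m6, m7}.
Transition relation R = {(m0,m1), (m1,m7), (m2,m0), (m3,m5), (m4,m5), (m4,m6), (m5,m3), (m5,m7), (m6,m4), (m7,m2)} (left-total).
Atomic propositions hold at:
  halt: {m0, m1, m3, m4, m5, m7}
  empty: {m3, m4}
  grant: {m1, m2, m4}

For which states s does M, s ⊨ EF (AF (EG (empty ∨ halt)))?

Sat(empty ∨ halt) = {m0, m1, m3, m4, m5, m7}
EG (empty ∨ halt): greatest fixpoint, start Z0 = {m0, m1, m3, m4, m5, m7}, keep only states in Sat with some successor in Z. Z1 = {m0, m1, m3, m4, m5}; Z2 = {m0, m3, m4, m5}; Z3 = {m3, m4, m5}; fixed.
Sat(EG (empty ∨ halt)) = {m3, m4, m5}
AF (EG (empty ∨ halt)): least fixpoint, start Z0 = {m3, m4, m5}, add states with every successor in Z. Z1 = {m3, m4, m5, m6}; fixed.
Sat(AF (EG (empty ∨ halt))) = {m3, m4, m5, m6}
EF (AF (EG (empty ∨ halt))): least fixpoint, start Z0 = {m3, m4, m5, m6}, add states with some successor in Z. Already a fixed point.
Sat(EF (AF (EG (empty ∨ halt)))) = {m3, m4, m5, m6}

{m3, m4, m5, m6}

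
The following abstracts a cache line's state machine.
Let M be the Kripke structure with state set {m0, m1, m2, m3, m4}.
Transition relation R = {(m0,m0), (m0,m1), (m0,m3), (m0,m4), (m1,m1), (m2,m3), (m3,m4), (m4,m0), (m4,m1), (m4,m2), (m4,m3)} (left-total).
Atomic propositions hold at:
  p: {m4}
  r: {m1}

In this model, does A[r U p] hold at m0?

No

A[r U p]: least fixpoint, start Z0 = Sat(p) = {m4}, add states in Sat(r) with every successor in Z. Already a fixed point.
Sat(A[r U p]) = {m4}
m0 ∉ Sat(A[r U p]) = {m4}, so the formula does not hold at m0.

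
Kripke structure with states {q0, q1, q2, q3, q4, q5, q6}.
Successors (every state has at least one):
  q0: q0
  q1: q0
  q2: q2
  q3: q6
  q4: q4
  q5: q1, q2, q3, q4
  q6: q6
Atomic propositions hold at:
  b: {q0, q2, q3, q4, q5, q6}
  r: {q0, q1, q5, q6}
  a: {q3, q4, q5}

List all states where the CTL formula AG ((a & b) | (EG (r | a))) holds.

Sat(a & b) = {q3, q4, q5}
Sat(r | a) = {q0, q1, q3, q4, q5, q6}
EG (r | a): greatest fixpoint, start Z0 = {q0, q1, q3, q4, q5, q6}, keep only states in Sat with some successor in Z. Already a fixed point.
Sat(EG (r | a)) = {q0, q1, q3, q4, q5, q6}
Sat((a & b) | (EG (r | a))) = {q0, q1, q3, q4, q5, q6}
AG ((a & b) | (EG (r | a))): greatest fixpoint, start Z0 = {q0, q1, q3, q4, q5, q6}, keep only states in Sat with every successor in Z. Z1 = {q0, q1, q3, q4, q6}; fixed.
Sat(AG ((a & b) | (EG (r | a)))) = {q0, q1, q3, q4, q6}

{q0, q1, q3, q4, q6}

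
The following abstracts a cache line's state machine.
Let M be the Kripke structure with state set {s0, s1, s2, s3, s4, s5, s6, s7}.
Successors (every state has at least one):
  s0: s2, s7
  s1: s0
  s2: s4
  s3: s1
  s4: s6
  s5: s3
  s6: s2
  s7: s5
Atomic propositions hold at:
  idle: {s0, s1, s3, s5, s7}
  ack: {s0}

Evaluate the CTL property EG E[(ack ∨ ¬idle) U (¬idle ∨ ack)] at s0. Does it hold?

Sat(¬idle) = {s2, s4, s6}
Sat(ack ∨ ¬idle) = {s0, s2, s4, s6}
Sat(¬idle ∨ ack) = {s0, s2, s4, s6}
E[(ack ∨ ¬idle) U (¬idle ∨ ack)]: least fixpoint, start Z0 = Sat((¬idle ∨ ack)) = {s0, s2, s4, s6}, add states in Sat(ack ∨ ¬idle) with some successor in Z. Already a fixed point.
Sat(E[(ack ∨ ¬idle) U (¬idle ∨ ack)]) = {s0, s2, s4, s6}
EG E[(ack ∨ ¬idle) U (¬idle ∨ ack)]: greatest fixpoint, start Z0 = {s0, s2, s4, s6}, keep only states in Sat with some successor in Z. Already a fixed point.
Sat(EG E[(ack ∨ ¬idle) U (¬idle ∨ ack)]) = {s0, s2, s4, s6}
s0 ∈ Sat(EG E[(ack ∨ ¬idle) U (¬idle ∨ ack)]) = {s0, s2, s4, s6}, so the formula holds at s0.

Yes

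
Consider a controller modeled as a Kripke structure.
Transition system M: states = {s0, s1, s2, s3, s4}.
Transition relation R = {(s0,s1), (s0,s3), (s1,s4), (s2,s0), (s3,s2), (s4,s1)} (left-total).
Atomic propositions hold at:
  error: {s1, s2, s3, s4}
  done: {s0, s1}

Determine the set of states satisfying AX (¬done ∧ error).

{s1, s3}

Sat(¬done) = {s2, s3, s4}
Sat(¬done ∧ error) = {s2, s3, s4}
Sat(AX (¬done ∧ error)) = {s : every successor in {s2, s3, s4}} = {s1, s3}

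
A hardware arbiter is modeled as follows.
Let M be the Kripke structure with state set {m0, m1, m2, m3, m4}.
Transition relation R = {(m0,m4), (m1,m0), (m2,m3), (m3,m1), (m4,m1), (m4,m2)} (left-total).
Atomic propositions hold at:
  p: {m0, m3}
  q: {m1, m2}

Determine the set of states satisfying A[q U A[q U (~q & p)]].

{m0, m1, m2, m3}

Sat(~q) = {m0, m3, m4}
Sat(~q & p) = {m0, m3}
A[q U (~q & p)]: least fixpoint, start Z0 = Sat((~q & p)) = {m0, m3}, add states in Sat(q) with every successor in Z. Z1 = {m0, m1, m2, m3}; fixed.
Sat(A[q U (~q & p)]) = {m0, m1, m2, m3}
A[q U A[q U (~q & p)]]: least fixpoint, start Z0 = Sat(A[q U (~q & p)]) = {m0, m1, m2, m3}, add states in Sat(q) with every successor in Z. Already a fixed point.
Sat(A[q U A[q U (~q & p)]]) = {m0, m1, m2, m3}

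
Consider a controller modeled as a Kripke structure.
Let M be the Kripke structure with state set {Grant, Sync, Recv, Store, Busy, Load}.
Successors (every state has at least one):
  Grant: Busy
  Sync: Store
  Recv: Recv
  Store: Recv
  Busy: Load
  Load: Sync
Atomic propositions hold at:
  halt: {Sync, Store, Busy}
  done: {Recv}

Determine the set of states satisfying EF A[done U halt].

A[done U halt]: least fixpoint, start Z0 = Sat(halt) = {Sync, Store, Busy}, add states in Sat(done) with every successor in Z. Already a fixed point.
Sat(A[done U halt]) = {Sync, Store, Busy}
EF A[done U halt]: least fixpoint, start Z0 = {Sync, Store, Busy}, add states with some successor in Z. Z1 = {Grant, Sync, Store, Busy, Load}; fixed.
Sat(EF A[done U halt]) = {Grant, Sync, Store, Busy, Load}

{Grant, Sync, Store, Busy, Load}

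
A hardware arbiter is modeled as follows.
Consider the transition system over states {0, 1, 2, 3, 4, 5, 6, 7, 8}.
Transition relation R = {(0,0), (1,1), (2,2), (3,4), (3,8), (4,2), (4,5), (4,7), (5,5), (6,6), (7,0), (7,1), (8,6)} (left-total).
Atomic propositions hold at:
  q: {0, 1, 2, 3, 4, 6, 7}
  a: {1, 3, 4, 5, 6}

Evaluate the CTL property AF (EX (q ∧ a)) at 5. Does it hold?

Sat(q ∧ a) = {1, 3, 4, 6}
Sat(EX (q ∧ a)) = {s : some successor in {1, 3, 4, 6}} = {1, 3, 6, 7, 8}
AF (EX (q ∧ a)): least fixpoint, start Z0 = {1, 3, 6, 7, 8}, add states with every successor in Z. Already a fixed point.
Sat(AF (EX (q ∧ a))) = {1, 3, 6, 7, 8}
5 ∉ Sat(AF (EX (q ∧ a))) = {1, 3, 6, 7, 8}, so the formula does not hold at 5.

No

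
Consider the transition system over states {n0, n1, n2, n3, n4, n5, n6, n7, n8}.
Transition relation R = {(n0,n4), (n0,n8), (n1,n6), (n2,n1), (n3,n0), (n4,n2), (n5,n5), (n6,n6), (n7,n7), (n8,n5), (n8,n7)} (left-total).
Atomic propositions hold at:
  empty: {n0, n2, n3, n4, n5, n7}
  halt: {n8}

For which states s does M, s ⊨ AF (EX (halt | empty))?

{n0, n3, n4, n5, n7, n8}

Sat(halt | empty) = {n0, n2, n3, n4, n5, n7, n8}
Sat(EX (halt | empty)) = {s : some successor in {n0, n2, n3, n4, n5, n7, n8}} = {n0, n3, n4, n5, n7, n8}
AF (EX (halt | empty)): least fixpoint, start Z0 = {n0, n3, n4, n5, n7, n8}, add states with every successor in Z. Already a fixed point.
Sat(AF (EX (halt | empty))) = {n0, n3, n4, n5, n7, n8}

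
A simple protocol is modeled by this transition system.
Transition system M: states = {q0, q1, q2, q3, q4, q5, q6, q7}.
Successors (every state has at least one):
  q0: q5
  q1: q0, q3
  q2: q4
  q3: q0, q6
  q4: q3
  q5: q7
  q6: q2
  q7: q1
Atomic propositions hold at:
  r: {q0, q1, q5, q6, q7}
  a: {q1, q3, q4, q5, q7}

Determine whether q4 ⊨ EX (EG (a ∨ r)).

Sat(a ∨ r) = {q0, q1, q3, q4, q5, q6, q7}
EG (a ∨ r): greatest fixpoint, start Z0 = {q0, q1, q3, q4, q5, q6, q7}, keep only states in Sat with some successor in Z. Z1 = {q0, q1, q3, q4, q5, q7}; fixed.
Sat(EG (a ∨ r)) = {q0, q1, q3, q4, q5, q7}
Sat(EX (EG (a ∨ r))) = {s : some successor in {q0, q1, q3, q4, q5, q7}} = {q0, q1, q2, q3, q4, q5, q7}
q4 ∈ Sat(EX (EG (a ∨ r))) = {q0, q1, q2, q3, q4, q5, q7}, so the formula holds at q4.

Yes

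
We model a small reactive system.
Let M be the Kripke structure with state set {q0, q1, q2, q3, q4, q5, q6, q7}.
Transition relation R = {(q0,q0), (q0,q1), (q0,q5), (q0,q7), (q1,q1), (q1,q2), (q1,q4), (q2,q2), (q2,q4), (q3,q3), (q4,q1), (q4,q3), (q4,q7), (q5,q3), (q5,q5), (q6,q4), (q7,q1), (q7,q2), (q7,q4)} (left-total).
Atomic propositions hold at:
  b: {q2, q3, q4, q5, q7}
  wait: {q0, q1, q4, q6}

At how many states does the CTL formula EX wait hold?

6

Sat(EX wait) = {s : some successor in {q0, q1, q4, q6}} = {q0, q1, q2, q4, q6, q7}
|Sat(EX wait)| = |{q0, q1, q2, q4, q6, q7}| = 6.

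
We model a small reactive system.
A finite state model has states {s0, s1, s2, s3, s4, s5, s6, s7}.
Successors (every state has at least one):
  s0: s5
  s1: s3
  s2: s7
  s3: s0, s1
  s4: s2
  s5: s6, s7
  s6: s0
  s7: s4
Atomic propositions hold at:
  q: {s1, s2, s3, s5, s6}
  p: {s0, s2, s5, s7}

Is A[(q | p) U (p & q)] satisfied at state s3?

No

Sat(q | p) = {s0, s1, s2, s3, s5, s6, s7}
Sat(p & q) = {s2, s5}
A[(q | p) U (p & q)]: least fixpoint, start Z0 = Sat((p & q)) = {s2, s5}, add states in Sat(q | p) with every successor in Z. Z1 = {s0, s2, s5}; Z2 = {s0, s2, s5, s6}; fixed.
Sat(A[(q | p) U (p & q)]) = {s0, s2, s5, s6}
s3 ∉ Sat(A[(q | p) U (p & q)]) = {s0, s2, s5, s6}, so the formula does not hold at s3.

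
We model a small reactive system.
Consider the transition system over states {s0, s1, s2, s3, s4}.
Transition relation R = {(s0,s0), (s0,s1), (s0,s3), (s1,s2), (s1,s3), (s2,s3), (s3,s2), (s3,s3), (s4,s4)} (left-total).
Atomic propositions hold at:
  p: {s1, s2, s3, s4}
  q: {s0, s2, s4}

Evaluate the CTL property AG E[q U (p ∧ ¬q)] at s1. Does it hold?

Sat(¬q) = {s1, s3}
Sat(p ∧ ¬q) = {s1, s3}
E[q U (p ∧ ¬q)]: least fixpoint, start Z0 = Sat((p ∧ ¬q)) = {s1, s3}, add states in Sat(q) with some successor in Z. Z1 = {s0, s1, s2, s3}; fixed.
Sat(E[q U (p ∧ ¬q)]) = {s0, s1, s2, s3}
AG E[q U (p ∧ ¬q)]: greatest fixpoint, start Z0 = {s0, s1, s2, s3}, keep only states in Sat with every successor in Z. Already a fixed point.
Sat(AG E[q U (p ∧ ¬q)]) = {s0, s1, s2, s3}
s1 ∈ Sat(AG E[q U (p ∧ ¬q)]) = {s0, s1, s2, s3}, so the formula holds at s1.

Yes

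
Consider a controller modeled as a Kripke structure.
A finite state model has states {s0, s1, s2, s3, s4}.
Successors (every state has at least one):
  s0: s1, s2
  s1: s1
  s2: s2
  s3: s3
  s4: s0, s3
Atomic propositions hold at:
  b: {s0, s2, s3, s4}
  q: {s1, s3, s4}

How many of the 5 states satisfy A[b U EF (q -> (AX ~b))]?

4

Sat(~b) = {s1}
Sat(AX ~b) = {s : every successor in {s1}} = {s1}
Sat(q -> (AX ~b)) = {s0, s1, s2}
EF (q -> (AX ~b)): least fixpoint, start Z0 = {s0, s1, s2}, add states with some successor in Z. Z1 = {s0, s1, s2, s4}; fixed.
Sat(EF (q -> (AX ~b))) = {s0, s1, s2, s4}
A[b U EF (q -> (AX ~b))]: least fixpoint, start Z0 = Sat(EF (q -> (AX ~b))) = {s0, s1, s2, s4}, add states in Sat(b) with every successor in Z. Already a fixed point.
Sat(A[b U EF (q -> (AX ~b))]) = {s0, s1, s2, s4}
|Sat(A[b U EF (q -> (AX ~b))])| = |{s0, s1, s2, s4}| = 4.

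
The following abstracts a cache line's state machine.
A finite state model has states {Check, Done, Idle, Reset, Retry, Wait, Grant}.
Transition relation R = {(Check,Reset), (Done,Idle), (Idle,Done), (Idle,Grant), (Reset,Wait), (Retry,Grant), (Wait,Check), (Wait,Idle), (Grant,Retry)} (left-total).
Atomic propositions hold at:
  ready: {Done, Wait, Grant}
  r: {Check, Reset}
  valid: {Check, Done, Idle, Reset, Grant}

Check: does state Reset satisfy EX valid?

No

Sat(EX valid) = {s : some successor in {Check, Done, Idle, Reset, Grant}} = {Check, Done, Idle, Retry, Wait}
Reset ∉ Sat(EX valid) = {Check, Done, Idle, Retry, Wait}, so the formula does not hold at Reset.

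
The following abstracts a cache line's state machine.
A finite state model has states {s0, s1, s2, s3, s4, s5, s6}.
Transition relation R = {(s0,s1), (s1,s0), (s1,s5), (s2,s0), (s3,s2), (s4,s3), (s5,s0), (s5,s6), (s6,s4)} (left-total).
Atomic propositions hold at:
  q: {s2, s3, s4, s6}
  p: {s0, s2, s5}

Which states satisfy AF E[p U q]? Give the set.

{s2, s3, s4, s5, s6}

E[p U q]: least fixpoint, start Z0 = Sat(q) = {s2, s3, s4, s6}, add states in Sat(p) with some successor in Z. Z1 = {s2, s3, s4, s5, s6}; fixed.
Sat(E[p U q]) = {s2, s3, s4, s5, s6}
AF E[p U q]: least fixpoint, start Z0 = {s2, s3, s4, s5, s6}, add states with every successor in Z. Already a fixed point.
Sat(AF E[p U q]) = {s2, s3, s4, s5, s6}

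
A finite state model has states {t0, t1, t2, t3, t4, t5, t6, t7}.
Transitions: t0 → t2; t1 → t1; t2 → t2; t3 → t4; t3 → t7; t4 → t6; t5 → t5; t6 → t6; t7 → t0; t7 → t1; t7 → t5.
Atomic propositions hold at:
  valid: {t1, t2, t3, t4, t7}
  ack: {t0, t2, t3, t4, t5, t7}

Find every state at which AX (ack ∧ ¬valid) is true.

Sat(¬valid) = {t0, t5, t6}
Sat(ack ∧ ¬valid) = {t0, t5}
Sat(AX (ack ∧ ¬valid)) = {s : every successor in {t0, t5}} = {t5}

{t5}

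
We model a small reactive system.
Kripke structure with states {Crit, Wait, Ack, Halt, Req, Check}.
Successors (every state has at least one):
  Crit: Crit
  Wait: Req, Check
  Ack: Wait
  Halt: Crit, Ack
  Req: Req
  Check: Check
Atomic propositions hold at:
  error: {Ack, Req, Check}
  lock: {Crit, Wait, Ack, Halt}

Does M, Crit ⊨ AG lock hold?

Yes

AG lock: greatest fixpoint, start Z0 = {Crit, Wait, Ack, Halt}, keep only states in Sat with every successor in Z. Z1 = {Crit, Ack, Halt}; Z2 = {Crit, Halt}; Z3 = {Crit}; fixed.
Sat(AG lock) = {Crit}
Crit ∈ Sat(AG lock) = {Crit}, so the formula holds at Crit.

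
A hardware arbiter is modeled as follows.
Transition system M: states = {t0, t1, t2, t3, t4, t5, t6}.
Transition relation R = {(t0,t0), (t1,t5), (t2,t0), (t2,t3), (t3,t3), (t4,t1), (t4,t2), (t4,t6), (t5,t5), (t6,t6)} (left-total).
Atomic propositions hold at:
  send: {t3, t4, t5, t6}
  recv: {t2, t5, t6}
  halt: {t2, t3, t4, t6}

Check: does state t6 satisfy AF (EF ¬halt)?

No

Sat(¬halt) = {t0, t1, t5}
EF ¬halt: least fixpoint, start Z0 = {t0, t1, t5}, add states with some successor in Z. Z1 = {t0, t1, t2, t4, t5}; fixed.
Sat(EF ¬halt) = {t0, t1, t2, t4, t5}
AF (EF ¬halt): least fixpoint, start Z0 = {t0, t1, t2, t4, t5}, add states with every successor in Z. Already a fixed point.
Sat(AF (EF ¬halt)) = {t0, t1, t2, t4, t5}
t6 ∉ Sat(AF (EF ¬halt)) = {t0, t1, t2, t4, t5}, so the formula does not hold at t6.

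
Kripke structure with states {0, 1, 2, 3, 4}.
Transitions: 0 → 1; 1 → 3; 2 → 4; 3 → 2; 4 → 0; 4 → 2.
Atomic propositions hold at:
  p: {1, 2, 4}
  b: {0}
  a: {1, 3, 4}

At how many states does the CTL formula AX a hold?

Sat(AX a) = {s : every successor in {1, 3, 4}} = {0, 1, 2}
|Sat(AX a)| = |{0, 1, 2}| = 3.

3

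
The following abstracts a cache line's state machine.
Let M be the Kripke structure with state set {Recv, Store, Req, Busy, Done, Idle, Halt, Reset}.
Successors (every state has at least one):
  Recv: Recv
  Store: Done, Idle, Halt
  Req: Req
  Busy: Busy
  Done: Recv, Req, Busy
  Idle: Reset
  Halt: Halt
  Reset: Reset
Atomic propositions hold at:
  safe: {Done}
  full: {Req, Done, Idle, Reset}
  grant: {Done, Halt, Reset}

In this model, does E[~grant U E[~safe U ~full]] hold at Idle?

Sat(~grant) = {Recv, Store, Req, Busy, Idle}
Sat(~safe) = {Recv, Store, Req, Busy, Idle, Halt, Reset}
Sat(~full) = {Recv, Store, Busy, Halt}
E[~safe U ~full]: least fixpoint, start Z0 = Sat(~full) = {Recv, Store, Busy, Halt}, add states in Sat(~safe) with some successor in Z. Already a fixed point.
Sat(E[~safe U ~full]) = {Recv, Store, Busy, Halt}
E[~grant U E[~safe U ~full]]: least fixpoint, start Z0 = Sat(E[~safe U ~full]) = {Recv, Store, Busy, Halt}, add states in Sat(~grant) with some successor in Z. Already a fixed point.
Sat(E[~grant U E[~safe U ~full]]) = {Recv, Store, Busy, Halt}
Idle ∉ Sat(E[~grant U E[~safe U ~full]]) = {Recv, Store, Busy, Halt}, so the formula does not hold at Idle.

No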